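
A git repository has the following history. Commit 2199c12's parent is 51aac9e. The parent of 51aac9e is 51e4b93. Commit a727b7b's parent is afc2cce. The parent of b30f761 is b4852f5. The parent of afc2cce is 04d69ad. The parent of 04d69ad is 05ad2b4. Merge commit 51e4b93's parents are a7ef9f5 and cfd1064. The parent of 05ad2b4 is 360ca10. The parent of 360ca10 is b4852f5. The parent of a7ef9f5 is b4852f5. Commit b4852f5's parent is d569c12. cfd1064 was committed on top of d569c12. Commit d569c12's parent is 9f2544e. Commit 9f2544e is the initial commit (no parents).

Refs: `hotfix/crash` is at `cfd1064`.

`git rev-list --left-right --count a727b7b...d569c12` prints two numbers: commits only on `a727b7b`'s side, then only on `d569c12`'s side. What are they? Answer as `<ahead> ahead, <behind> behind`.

Reachable from a727b7b: {04d69ad, 05ad2b4, 360ca10, 9f2544e, a727b7b, afc2cce, b4852f5, d569c12}.
Reachable from d569c12: {9f2544e, d569c12}.
Only in a727b7b's history (ahead): {04d69ad, 05ad2b4, 360ca10, a727b7b, afc2cce, b4852f5} — 6.
Only in d569c12's history (behind): {} — 0.

6 ahead, 0 behind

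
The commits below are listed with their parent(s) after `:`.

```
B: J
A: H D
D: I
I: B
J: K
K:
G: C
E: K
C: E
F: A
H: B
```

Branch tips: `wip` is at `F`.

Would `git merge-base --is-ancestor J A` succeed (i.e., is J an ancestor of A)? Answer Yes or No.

Yes

Ancestors of A (commits reachable by following parents): {A, B, D, H, I, J, K}.
J is in that set, so it is an ancestor of A.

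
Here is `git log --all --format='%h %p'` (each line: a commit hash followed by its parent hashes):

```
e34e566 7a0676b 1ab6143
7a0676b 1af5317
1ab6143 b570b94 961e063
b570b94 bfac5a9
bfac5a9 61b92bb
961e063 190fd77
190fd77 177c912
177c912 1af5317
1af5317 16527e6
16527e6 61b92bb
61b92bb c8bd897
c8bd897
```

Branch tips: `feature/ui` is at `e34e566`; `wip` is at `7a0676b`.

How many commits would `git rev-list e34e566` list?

Walking parent pointers from e34e566: reachable set = {16527e6, 177c912, 190fd77, 1ab6143, 1af5317, 61b92bb, 7a0676b, 961e063, b570b94, bfac5a9, c8bd897, e34e566}.
That is 12 commits.

12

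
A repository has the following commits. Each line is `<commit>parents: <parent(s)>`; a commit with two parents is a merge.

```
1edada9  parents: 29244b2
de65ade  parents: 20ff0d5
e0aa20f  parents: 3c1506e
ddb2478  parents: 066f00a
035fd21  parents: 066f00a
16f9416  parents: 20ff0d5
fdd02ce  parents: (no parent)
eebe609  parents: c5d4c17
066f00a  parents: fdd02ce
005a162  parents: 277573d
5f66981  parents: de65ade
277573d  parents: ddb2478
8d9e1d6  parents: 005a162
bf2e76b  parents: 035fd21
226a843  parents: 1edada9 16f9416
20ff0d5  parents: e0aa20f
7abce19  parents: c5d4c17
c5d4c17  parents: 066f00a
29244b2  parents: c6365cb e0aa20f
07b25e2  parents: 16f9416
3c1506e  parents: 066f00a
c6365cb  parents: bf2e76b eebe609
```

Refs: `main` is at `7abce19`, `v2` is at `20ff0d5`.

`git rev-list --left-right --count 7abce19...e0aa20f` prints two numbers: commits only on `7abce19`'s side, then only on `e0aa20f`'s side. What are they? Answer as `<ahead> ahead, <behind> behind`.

2 ahead, 2 behind

Reachable from 7abce19: {066f00a, 7abce19, c5d4c17, fdd02ce}.
Reachable from e0aa20f: {066f00a, 3c1506e, e0aa20f, fdd02ce}.
Only in 7abce19's history (ahead): {7abce19, c5d4c17} — 2.
Only in e0aa20f's history (behind): {3c1506e, e0aa20f} — 2.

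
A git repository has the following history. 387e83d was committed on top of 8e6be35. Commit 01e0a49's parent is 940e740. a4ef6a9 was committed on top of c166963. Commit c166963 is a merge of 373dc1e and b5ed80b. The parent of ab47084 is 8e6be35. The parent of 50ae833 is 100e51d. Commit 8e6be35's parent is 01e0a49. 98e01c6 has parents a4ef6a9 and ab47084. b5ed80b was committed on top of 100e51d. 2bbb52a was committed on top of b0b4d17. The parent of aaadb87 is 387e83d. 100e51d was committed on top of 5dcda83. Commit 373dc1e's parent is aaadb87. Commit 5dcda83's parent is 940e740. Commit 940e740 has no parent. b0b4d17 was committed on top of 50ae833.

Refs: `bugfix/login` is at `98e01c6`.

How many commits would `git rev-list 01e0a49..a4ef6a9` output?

Reachable from a4ef6a9: {01e0a49, 100e51d, 373dc1e, 387e83d, 5dcda83, 8e6be35, 940e740, a4ef6a9, aaadb87, b5ed80b, c166963}.
Reachable from 01e0a49: {01e0a49, 940e740}.
In a4ef6a9's history but not 01e0a49's: {100e51d, 373dc1e, 387e83d, 5dcda83, 8e6be35, a4ef6a9, aaadb87, b5ed80b, c166963} — 9 commits.

9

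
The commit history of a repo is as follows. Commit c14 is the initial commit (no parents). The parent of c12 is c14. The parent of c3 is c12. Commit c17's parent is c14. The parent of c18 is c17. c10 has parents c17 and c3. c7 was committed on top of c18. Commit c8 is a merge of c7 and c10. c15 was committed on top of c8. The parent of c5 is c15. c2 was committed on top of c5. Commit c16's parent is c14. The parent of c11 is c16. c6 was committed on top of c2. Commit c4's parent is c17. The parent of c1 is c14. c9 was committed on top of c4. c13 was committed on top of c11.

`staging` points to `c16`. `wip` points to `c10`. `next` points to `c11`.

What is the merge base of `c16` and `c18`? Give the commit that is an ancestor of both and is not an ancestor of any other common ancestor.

Ancestors of c16: {c14, c16}.
Ancestors of c18: {c14, c17, c18}.
Common ancestors: {c14}.
The only common ancestor is c14, so it is the merge base.

c14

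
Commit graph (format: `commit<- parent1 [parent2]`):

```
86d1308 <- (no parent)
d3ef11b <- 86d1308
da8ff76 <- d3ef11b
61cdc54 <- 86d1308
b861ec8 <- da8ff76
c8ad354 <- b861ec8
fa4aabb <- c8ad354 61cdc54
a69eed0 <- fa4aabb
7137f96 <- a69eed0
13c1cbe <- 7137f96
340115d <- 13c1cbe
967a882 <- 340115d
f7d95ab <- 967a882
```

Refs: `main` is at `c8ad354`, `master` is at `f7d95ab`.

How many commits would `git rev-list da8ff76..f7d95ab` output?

10

Reachable from f7d95ab: {13c1cbe, 340115d, 61cdc54, 7137f96, 86d1308, 967a882, a69eed0, b861ec8, c8ad354, d3ef11b, da8ff76, f7d95ab, fa4aabb}.
Reachable from da8ff76: {86d1308, d3ef11b, da8ff76}.
In f7d95ab's history but not da8ff76's: {13c1cbe, 340115d, 61cdc54, 7137f96, 967a882, a69eed0, b861ec8, c8ad354, f7d95ab, fa4aabb} — 10 commits.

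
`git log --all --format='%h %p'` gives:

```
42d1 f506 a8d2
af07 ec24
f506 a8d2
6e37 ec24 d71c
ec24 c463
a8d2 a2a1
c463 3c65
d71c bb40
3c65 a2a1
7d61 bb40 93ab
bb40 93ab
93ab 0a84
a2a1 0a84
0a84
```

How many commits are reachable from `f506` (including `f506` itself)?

4

Walking parent pointers from f506: reachable set = {0a84, a2a1, a8d2, f506}.
That is 4 commits.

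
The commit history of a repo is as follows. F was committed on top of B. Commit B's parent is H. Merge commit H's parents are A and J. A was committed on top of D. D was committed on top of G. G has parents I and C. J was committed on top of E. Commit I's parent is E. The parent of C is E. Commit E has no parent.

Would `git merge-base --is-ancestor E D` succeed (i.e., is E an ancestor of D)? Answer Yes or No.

Ancestors of D (commits reachable by following parents): {C, D, E, G, I}.
E is in that set, so it is an ancestor of D.

Yes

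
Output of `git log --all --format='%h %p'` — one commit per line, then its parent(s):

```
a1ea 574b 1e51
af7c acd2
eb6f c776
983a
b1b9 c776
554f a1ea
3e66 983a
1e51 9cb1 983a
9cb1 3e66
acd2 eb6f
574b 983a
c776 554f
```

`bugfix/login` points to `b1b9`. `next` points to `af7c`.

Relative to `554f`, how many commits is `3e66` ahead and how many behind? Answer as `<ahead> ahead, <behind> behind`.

Reachable from 3e66: {3e66, 983a}.
Reachable from 554f: {1e51, 3e66, 554f, 574b, 983a, 9cb1, a1ea}.
Only in 3e66's history (ahead): {} — 0.
Only in 554f's history (behind): {1e51, 554f, 574b, 9cb1, a1ea} — 5.

0 ahead, 5 behind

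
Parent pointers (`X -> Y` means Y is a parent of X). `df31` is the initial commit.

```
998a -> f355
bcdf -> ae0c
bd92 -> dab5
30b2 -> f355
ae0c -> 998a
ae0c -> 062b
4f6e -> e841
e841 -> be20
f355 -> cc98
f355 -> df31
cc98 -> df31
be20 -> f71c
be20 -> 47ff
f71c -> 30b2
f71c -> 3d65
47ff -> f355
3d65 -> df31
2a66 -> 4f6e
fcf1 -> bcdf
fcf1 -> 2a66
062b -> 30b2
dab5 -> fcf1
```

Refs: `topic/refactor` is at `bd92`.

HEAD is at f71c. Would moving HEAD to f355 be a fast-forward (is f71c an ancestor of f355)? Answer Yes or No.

A fast-forward from f71c to f355 is possible iff f71c is an ancestor of f355.
Ancestors of f355: {cc98, df31, f355}.
f71c is not among them, so fast-forward is not possible.

No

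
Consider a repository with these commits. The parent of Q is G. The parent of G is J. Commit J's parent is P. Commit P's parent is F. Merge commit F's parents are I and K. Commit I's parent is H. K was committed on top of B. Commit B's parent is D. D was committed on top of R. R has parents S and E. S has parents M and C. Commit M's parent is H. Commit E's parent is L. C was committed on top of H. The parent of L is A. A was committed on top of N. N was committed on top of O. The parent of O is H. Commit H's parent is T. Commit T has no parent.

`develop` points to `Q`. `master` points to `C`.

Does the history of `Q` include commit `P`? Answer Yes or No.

Yes

Ancestors of Q (commits reachable by following parents): {A, B, C, D, E, F, G, H, I, J, K, L, M, N, O, P, Q, R, S, T}.
P is in that set, so it is an ancestor of Q.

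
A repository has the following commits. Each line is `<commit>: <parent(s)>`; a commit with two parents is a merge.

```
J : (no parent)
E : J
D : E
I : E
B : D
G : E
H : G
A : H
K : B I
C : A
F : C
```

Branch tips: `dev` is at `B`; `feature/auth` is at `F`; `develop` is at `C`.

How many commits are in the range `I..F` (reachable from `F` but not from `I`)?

5

Reachable from F: {A, C, E, F, G, H, J}.
Reachable from I: {E, I, J}.
In F's history but not I's: {A, C, F, G, H} — 5 commits.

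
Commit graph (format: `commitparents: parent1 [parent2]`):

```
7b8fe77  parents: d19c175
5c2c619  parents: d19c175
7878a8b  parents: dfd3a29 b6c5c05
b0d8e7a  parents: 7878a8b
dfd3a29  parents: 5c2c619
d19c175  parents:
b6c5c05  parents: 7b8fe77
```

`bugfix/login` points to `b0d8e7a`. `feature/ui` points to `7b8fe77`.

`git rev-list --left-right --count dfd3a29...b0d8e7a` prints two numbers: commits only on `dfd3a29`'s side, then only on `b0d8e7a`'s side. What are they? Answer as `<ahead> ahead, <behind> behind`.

Reachable from dfd3a29: {5c2c619, d19c175, dfd3a29}.
Reachable from b0d8e7a: {5c2c619, 7878a8b, 7b8fe77, b0d8e7a, b6c5c05, d19c175, dfd3a29}.
Only in dfd3a29's history (ahead): {} — 0.
Only in b0d8e7a's history (behind): {7878a8b, 7b8fe77, b0d8e7a, b6c5c05} — 4.

0 ahead, 4 behind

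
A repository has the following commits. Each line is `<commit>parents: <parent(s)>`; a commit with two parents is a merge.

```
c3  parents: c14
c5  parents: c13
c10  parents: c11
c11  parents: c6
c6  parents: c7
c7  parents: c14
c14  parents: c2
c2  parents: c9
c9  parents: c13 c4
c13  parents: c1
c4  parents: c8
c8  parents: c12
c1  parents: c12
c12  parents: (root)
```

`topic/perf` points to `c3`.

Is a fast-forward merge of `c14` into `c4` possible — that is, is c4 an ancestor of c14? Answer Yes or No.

A fast-forward from c4 to c14 is possible iff c4 is an ancestor of c14.
Ancestors of c14: {c1, c12, c13, c14, c2, c4, c8, c9}.
c4 is among them, so fast-forward is possible.

Yes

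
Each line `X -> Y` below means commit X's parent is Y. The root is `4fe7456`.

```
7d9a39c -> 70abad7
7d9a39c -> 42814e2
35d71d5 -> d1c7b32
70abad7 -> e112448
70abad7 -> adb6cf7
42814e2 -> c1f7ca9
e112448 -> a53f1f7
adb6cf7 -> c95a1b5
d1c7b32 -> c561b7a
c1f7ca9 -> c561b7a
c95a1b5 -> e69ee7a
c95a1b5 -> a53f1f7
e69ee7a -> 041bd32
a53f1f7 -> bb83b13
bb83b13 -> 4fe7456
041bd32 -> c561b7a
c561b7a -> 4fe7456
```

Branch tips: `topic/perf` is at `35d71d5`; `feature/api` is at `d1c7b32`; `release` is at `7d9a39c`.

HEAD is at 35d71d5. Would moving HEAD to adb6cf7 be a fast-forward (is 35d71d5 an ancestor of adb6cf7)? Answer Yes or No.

No

A fast-forward from 35d71d5 to adb6cf7 is possible iff 35d71d5 is an ancestor of adb6cf7.
Ancestors of adb6cf7: {041bd32, 4fe7456, a53f1f7, adb6cf7, bb83b13, c561b7a, c95a1b5, e69ee7a}.
35d71d5 is not among them, so fast-forward is not possible.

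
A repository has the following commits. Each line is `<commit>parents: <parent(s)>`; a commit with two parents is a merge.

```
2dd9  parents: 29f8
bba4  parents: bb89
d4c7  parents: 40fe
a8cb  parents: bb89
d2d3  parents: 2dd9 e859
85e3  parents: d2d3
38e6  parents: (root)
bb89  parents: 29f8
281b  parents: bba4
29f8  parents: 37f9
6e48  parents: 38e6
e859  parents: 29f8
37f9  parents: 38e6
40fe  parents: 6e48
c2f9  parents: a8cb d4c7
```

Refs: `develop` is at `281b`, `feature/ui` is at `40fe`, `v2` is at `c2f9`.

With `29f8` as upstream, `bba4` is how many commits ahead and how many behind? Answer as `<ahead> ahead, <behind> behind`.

Reachable from bba4: {29f8, 37f9, 38e6, bb89, bba4}.
Reachable from 29f8: {29f8, 37f9, 38e6}.
Only in bba4's history (ahead): {bb89, bba4} — 2.
Only in 29f8's history (behind): {} — 0.

2 ahead, 0 behind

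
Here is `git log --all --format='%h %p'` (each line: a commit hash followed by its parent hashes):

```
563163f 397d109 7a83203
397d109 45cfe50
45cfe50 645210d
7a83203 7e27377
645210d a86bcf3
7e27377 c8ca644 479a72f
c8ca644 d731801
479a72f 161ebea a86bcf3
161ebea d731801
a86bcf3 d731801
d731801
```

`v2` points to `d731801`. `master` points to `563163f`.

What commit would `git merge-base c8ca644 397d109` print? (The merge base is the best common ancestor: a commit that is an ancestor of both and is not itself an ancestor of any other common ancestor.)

d731801

Ancestors of c8ca644: {c8ca644, d731801}.
Ancestors of 397d109: {397d109, 45cfe50, 645210d, a86bcf3, d731801}.
Common ancestors: {d731801}.
The only common ancestor is d731801, so it is the merge base.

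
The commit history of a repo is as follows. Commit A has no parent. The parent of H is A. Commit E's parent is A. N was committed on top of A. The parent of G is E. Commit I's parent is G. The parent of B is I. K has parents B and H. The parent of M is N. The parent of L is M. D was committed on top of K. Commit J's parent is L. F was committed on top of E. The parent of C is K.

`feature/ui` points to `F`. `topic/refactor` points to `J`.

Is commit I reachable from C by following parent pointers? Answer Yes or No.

Ancestors of C (commits reachable by following parents): {A, B, C, E, G, H, I, K}.
I is in that set, so it is an ancestor of C.

Yes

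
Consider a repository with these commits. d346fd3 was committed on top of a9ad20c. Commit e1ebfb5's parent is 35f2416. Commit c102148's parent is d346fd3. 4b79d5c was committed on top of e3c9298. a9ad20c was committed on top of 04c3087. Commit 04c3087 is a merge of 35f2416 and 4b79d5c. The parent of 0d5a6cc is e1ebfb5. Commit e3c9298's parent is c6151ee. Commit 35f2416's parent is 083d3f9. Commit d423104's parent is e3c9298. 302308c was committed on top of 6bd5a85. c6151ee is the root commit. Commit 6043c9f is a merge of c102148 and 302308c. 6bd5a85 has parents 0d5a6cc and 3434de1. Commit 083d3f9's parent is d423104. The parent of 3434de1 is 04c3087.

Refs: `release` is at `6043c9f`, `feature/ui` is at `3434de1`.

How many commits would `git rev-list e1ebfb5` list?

6

Walking parent pointers from e1ebfb5: reachable set = {083d3f9, 35f2416, c6151ee, d423104, e1ebfb5, e3c9298}.
That is 6 commits.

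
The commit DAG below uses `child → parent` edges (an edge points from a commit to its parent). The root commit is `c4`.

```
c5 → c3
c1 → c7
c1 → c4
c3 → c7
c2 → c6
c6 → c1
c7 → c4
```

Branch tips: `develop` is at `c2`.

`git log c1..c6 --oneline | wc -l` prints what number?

1

Reachable from c6: {c1, c4, c6, c7}.
Reachable from c1: {c1, c4, c7}.
In c6's history but not c1's: {c6} — 1 commit.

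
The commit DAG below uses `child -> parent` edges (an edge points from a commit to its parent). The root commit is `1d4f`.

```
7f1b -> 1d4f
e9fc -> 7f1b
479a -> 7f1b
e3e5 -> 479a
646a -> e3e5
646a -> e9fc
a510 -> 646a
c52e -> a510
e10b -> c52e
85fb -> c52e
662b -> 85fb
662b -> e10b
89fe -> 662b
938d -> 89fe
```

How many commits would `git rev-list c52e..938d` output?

Reachable from 938d: {1d4f, 479a, 646a, 662b, 7f1b, 85fb, 89fe, 938d, a510, c52e, e10b, e3e5, e9fc}.
Reachable from c52e: {1d4f, 479a, 646a, 7f1b, a510, c52e, e3e5, e9fc}.
In 938d's history but not c52e's: {662b, 85fb, 89fe, 938d, e10b} — 5 commits.

5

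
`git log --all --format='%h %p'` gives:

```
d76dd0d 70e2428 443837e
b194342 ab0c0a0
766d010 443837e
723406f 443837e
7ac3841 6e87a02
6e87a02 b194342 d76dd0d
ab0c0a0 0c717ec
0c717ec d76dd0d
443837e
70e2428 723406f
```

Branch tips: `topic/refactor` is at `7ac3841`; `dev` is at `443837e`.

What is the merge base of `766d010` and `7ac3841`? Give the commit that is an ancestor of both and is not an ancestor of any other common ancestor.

Ancestors of 766d010: {443837e, 766d010}.
Ancestors of 7ac3841: {0c717ec, 443837e, 6e87a02, 70e2428, 723406f, 7ac3841, ab0c0a0, b194342, d76dd0d}.
Common ancestors: {443837e}.
The only common ancestor is 443837e, so it is the merge base.

443837e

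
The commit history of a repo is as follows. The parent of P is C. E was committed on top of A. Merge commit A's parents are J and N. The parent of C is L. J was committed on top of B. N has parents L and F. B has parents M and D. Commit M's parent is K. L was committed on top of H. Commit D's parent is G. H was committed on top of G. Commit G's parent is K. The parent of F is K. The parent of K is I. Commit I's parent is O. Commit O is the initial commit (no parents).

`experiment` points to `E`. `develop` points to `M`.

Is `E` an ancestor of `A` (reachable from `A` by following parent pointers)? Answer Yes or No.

No

Ancestors of A: {A, B, D, F, G, H, I, J, K, L, M, N, O}.
E is not in that set, so it is not an ancestor of A.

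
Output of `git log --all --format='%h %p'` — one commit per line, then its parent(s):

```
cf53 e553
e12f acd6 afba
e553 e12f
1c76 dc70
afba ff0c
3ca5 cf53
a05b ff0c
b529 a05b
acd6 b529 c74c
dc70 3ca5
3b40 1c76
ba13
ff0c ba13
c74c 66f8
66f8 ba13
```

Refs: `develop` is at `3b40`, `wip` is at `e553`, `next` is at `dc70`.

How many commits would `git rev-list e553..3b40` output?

Reachable from 3b40: {1c76, 3b40, 3ca5, 66f8, a05b, acd6, afba, b529, ba13, c74c, cf53, dc70, e12f, e553, ff0c}.
Reachable from e553: {66f8, a05b, acd6, afba, b529, ba13, c74c, e12f, e553, ff0c}.
In 3b40's history but not e553's: {1c76, 3b40, 3ca5, cf53, dc70} — 5 commits.

5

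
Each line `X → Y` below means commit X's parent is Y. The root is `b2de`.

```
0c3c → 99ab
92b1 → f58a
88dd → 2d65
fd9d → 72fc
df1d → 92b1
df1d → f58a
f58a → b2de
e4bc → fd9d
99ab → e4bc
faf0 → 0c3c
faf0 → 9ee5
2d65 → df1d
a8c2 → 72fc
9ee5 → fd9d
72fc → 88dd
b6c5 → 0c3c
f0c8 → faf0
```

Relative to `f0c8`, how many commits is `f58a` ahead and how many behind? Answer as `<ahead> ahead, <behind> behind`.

0 ahead, 12 behind

Reachable from f58a: {b2de, f58a}.
Reachable from f0c8: {0c3c, 2d65, 72fc, 88dd, 92b1, 99ab, 9ee5, b2de, df1d, e4bc, f0c8, f58a, faf0, fd9d}.
Only in f58a's history (ahead): {} — 0.
Only in f0c8's history (behind): {0c3c, 2d65, 72fc, 88dd, 92b1, 99ab, 9ee5, df1d, e4bc, f0c8, faf0, fd9d} — 12.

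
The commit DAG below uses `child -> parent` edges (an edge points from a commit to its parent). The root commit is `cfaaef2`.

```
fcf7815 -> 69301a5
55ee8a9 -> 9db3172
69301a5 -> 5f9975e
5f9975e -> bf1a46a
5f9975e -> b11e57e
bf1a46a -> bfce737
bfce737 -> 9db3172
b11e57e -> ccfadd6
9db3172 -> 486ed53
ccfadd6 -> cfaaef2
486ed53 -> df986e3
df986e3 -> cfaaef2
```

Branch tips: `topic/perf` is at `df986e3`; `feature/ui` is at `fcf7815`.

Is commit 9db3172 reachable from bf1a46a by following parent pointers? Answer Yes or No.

Yes

Ancestors of bf1a46a (commits reachable by following parents): {486ed53, 9db3172, bf1a46a, bfce737, cfaaef2, df986e3}.
9db3172 is in that set, so it is an ancestor of bf1a46a.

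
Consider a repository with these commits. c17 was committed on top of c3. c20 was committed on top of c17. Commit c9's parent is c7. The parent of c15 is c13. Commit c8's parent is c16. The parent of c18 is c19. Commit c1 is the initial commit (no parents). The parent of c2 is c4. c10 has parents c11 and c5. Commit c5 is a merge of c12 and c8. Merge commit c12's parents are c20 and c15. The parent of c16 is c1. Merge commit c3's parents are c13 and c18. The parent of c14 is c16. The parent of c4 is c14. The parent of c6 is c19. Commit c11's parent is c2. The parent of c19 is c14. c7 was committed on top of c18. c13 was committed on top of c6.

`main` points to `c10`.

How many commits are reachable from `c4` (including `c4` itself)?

Walking parent pointers from c4: reachable set = {c1, c14, c16, c4}.
That is 4 commits.

4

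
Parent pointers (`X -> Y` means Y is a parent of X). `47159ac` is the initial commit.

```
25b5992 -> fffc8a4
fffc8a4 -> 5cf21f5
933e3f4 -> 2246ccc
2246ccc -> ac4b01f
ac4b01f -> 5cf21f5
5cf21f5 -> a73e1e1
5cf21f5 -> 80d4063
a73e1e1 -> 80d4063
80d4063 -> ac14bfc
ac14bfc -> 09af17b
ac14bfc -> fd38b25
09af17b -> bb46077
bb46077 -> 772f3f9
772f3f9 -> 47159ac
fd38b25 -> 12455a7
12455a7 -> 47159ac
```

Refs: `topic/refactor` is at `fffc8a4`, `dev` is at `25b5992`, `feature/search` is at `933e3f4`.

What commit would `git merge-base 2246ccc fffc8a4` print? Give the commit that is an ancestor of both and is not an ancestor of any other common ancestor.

5cf21f5

Ancestors of 2246ccc: {09af17b, 12455a7, 2246ccc, 47159ac, 5cf21f5, 772f3f9, 80d4063, a73e1e1, ac14bfc, ac4b01f, bb46077, fd38b25}.
Ancestors of fffc8a4: {09af17b, 12455a7, 47159ac, 5cf21f5, 772f3f9, 80d4063, a73e1e1, ac14bfc, bb46077, fd38b25, fffc8a4}.
Common ancestors: {09af17b, 12455a7, 47159ac, 5cf21f5, 772f3f9, 80d4063, a73e1e1, ac14bfc, bb46077, fd38b25}.
Among these, 5cf21f5 is not an ancestor of any other common ancestor — it is the merge base.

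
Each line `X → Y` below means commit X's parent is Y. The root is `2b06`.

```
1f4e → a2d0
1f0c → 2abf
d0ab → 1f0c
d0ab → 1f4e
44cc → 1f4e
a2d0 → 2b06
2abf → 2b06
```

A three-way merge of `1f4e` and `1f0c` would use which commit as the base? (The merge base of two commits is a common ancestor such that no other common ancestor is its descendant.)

Ancestors of 1f4e: {1f4e, 2b06, a2d0}.
Ancestors of 1f0c: {1f0c, 2abf, 2b06}.
Common ancestors: {2b06}.
The only common ancestor is 2b06, so it is the merge base.

2b06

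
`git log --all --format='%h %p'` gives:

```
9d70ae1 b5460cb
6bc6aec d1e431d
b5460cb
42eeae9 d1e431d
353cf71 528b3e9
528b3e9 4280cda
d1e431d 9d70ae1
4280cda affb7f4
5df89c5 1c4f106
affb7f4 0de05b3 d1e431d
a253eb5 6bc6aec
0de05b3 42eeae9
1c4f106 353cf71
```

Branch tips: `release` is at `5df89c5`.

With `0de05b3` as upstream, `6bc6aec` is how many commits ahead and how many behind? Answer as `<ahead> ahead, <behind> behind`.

Reachable from 6bc6aec: {6bc6aec, 9d70ae1, b5460cb, d1e431d}.
Reachable from 0de05b3: {0de05b3, 42eeae9, 9d70ae1, b5460cb, d1e431d}.
Only in 6bc6aec's history (ahead): {6bc6aec} — 1.
Only in 0de05b3's history (behind): {0de05b3, 42eeae9} — 2.

1 ahead, 2 behind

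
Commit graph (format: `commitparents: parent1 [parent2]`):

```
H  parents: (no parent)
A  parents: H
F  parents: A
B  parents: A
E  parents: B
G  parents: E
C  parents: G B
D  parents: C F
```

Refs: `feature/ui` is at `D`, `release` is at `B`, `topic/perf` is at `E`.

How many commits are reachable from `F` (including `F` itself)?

Walking parent pointers from F: reachable set = {A, F, H}.
That is 3 commits.

3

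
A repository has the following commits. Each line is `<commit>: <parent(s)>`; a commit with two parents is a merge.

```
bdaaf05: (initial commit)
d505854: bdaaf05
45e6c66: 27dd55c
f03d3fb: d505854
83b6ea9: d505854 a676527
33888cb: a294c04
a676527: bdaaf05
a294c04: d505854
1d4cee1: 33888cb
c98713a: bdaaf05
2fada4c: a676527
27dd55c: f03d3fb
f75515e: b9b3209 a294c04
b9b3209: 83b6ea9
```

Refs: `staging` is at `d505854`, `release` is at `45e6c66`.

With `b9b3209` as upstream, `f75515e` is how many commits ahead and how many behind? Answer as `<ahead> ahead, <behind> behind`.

Reachable from f75515e: {83b6ea9, a294c04, a676527, b9b3209, bdaaf05, d505854, f75515e}.
Reachable from b9b3209: {83b6ea9, a676527, b9b3209, bdaaf05, d505854}.
Only in f75515e's history (ahead): {a294c04, f75515e} — 2.
Only in b9b3209's history (behind): {} — 0.

2 ahead, 0 behind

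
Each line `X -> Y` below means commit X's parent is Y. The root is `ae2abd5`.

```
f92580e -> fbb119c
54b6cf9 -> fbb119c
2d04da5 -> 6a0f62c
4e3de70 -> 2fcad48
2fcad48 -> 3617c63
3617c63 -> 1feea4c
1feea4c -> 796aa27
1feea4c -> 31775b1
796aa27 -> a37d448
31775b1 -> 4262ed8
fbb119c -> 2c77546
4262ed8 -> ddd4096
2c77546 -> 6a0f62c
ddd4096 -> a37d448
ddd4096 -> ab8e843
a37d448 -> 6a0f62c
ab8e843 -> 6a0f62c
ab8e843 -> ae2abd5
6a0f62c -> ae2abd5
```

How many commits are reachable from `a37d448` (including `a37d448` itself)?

Walking parent pointers from a37d448: reachable set = {6a0f62c, a37d448, ae2abd5}.
That is 3 commits.

3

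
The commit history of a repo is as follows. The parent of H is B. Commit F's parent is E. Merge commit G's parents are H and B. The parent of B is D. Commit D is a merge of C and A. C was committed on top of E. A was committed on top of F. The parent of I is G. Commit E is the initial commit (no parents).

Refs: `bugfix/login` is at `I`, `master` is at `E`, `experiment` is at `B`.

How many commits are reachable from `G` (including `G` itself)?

8

Walking parent pointers from G: reachable set = {A, B, C, D, E, F, G, H}.
That is 8 commits.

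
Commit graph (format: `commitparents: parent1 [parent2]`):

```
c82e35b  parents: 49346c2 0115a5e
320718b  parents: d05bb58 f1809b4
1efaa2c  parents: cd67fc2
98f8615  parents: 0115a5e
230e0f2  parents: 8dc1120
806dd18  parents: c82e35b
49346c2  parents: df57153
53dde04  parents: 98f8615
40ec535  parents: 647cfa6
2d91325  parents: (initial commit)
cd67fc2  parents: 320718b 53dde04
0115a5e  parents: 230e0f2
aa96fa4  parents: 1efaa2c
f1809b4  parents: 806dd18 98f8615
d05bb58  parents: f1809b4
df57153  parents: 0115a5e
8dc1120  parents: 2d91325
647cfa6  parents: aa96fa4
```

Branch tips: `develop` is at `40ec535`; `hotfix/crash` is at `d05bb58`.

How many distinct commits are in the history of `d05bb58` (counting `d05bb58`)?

Walking parent pointers from d05bb58: reachable set = {0115a5e, 230e0f2, 2d91325, 49346c2, 806dd18, 8dc1120, 98f8615, c82e35b, d05bb58, df57153, f1809b4}.
That is 11 commits.

11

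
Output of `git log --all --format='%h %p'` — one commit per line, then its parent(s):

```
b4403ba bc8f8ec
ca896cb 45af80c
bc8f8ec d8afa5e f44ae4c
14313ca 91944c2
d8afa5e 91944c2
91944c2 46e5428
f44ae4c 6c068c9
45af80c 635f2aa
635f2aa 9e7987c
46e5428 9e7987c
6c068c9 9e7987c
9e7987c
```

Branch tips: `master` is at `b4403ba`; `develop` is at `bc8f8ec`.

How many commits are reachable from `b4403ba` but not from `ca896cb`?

7

Reachable from b4403ba: {46e5428, 6c068c9, 91944c2, 9e7987c, b4403ba, bc8f8ec, d8afa5e, f44ae4c}.
Reachable from ca896cb: {45af80c, 635f2aa, 9e7987c, ca896cb}.
In b4403ba's history but not ca896cb's: {46e5428, 6c068c9, 91944c2, b4403ba, bc8f8ec, d8afa5e, f44ae4c} — 7 commits.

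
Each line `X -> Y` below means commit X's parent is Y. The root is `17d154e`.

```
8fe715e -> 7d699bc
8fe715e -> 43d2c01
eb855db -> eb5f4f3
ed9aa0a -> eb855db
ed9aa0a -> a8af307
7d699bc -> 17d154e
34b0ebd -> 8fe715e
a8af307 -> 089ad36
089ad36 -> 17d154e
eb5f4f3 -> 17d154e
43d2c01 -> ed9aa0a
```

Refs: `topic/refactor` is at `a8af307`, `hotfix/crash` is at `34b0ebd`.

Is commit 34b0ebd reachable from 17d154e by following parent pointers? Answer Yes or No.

Ancestors of 17d154e: {17d154e}.
34b0ebd is not in that set, so it is not an ancestor of 17d154e.

No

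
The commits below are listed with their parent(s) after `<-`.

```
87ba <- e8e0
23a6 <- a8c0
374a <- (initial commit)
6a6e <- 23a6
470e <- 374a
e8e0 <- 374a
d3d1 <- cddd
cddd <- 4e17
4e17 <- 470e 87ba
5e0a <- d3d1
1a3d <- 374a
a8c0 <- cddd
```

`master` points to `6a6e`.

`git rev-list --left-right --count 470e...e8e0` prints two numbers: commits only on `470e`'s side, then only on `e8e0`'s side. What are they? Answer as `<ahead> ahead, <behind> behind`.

Reachable from 470e: {374a, 470e}.
Reachable from e8e0: {374a, e8e0}.
Only in 470e's history (ahead): {470e} — 1.
Only in e8e0's history (behind): {e8e0} — 1.

1 ahead, 1 behind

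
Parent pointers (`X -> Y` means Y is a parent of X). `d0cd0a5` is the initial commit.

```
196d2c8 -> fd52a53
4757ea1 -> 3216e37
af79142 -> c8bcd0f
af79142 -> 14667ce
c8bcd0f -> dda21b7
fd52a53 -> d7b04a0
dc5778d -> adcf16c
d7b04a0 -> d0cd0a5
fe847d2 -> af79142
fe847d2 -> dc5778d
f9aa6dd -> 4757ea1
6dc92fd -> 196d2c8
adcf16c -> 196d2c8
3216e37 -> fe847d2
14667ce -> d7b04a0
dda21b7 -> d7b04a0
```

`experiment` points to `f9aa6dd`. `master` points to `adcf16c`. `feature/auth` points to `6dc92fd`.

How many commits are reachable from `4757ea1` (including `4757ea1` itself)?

Walking parent pointers from 4757ea1: reachable set = {14667ce, 196d2c8, 3216e37, 4757ea1, adcf16c, af79142, c8bcd0f, d0cd0a5, d7b04a0, dc5778d, dda21b7, fd52a53, fe847d2}.
That is 13 commits.

13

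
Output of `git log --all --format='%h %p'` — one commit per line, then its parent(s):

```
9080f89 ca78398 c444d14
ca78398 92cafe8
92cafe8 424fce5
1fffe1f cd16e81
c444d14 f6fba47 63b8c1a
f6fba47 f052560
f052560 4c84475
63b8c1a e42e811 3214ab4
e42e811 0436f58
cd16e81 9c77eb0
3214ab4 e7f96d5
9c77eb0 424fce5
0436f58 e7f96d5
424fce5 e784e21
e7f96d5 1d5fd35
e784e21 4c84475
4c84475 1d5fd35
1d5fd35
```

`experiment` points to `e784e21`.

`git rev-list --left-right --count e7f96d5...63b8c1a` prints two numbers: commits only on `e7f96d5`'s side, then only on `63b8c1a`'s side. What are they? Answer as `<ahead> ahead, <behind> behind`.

Reachable from e7f96d5: {1d5fd35, e7f96d5}.
Reachable from 63b8c1a: {0436f58, 1d5fd35, 3214ab4, 63b8c1a, e42e811, e7f96d5}.
Only in e7f96d5's history (ahead): {} — 0.
Only in 63b8c1a's history (behind): {0436f58, 3214ab4, 63b8c1a, e42e811} — 4.

0 ahead, 4 behind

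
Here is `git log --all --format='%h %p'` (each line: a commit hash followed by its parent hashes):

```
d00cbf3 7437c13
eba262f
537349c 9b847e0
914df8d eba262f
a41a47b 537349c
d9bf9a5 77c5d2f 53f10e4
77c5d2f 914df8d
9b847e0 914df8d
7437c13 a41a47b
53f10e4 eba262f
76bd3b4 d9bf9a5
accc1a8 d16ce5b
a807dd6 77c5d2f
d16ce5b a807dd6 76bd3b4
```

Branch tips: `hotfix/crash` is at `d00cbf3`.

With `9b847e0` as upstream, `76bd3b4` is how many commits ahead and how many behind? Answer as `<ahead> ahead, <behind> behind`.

4 ahead, 1 behind

Reachable from 76bd3b4: {53f10e4, 76bd3b4, 77c5d2f, 914df8d, d9bf9a5, eba262f}.
Reachable from 9b847e0: {914df8d, 9b847e0, eba262f}.
Only in 76bd3b4's history (ahead): {53f10e4, 76bd3b4, 77c5d2f, d9bf9a5} — 4.
Only in 9b847e0's history (behind): {9b847e0} — 1.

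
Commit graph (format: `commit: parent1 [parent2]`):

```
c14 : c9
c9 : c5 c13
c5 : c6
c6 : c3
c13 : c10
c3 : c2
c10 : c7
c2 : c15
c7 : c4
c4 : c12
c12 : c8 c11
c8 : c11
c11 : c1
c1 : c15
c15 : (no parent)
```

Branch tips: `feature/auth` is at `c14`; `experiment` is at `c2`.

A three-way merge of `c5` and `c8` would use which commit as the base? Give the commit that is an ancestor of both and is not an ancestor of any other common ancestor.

Ancestors of c5: {c15, c2, c3, c5, c6}.
Ancestors of c8: {c1, c11, c15, c8}.
Common ancestors: {c15}.
The only common ancestor is c15, so it is the merge base.

c15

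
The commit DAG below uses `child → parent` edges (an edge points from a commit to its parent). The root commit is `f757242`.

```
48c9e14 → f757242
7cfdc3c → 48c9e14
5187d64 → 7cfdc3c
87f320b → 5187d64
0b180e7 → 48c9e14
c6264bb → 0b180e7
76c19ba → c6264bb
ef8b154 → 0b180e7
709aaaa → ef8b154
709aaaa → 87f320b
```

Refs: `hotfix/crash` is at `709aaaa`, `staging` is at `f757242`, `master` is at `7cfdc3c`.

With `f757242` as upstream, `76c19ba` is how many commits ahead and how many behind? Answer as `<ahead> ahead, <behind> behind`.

Reachable from 76c19ba: {0b180e7, 48c9e14, 76c19ba, c6264bb, f757242}.
Reachable from f757242: {f757242}.
Only in 76c19ba's history (ahead): {0b180e7, 48c9e14, 76c19ba, c6264bb} — 4.
Only in f757242's history (behind): {} — 0.

4 ahead, 0 behind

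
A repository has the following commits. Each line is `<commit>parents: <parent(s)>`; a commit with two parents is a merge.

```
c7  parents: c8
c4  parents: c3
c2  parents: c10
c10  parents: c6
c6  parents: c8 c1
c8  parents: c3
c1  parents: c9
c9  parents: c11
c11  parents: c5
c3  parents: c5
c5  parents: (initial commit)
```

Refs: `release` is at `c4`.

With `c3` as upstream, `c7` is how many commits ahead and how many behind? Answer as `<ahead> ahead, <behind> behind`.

Reachable from c7: {c3, c5, c7, c8}.
Reachable from c3: {c3, c5}.
Only in c7's history (ahead): {c7, c8} — 2.
Only in c3's history (behind): {} — 0.

2 ahead, 0 behind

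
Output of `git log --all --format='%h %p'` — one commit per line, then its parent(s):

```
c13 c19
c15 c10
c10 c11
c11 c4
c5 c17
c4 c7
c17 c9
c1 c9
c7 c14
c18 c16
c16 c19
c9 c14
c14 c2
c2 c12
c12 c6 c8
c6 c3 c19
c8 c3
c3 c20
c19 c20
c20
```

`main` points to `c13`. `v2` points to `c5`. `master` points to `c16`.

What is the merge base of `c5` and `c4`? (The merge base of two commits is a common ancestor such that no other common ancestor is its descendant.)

Ancestors of c5: {c12, c14, c17, c19, c2, c20, c3, c5, c6, c8, c9}.
Ancestors of c4: {c12, c14, c19, c2, c20, c3, c4, c6, c7, c8}.
Common ancestors: {c12, c14, c19, c2, c20, c3, c6, c8}.
Among these, c14 is not an ancestor of any other common ancestor — it is the merge base.

c14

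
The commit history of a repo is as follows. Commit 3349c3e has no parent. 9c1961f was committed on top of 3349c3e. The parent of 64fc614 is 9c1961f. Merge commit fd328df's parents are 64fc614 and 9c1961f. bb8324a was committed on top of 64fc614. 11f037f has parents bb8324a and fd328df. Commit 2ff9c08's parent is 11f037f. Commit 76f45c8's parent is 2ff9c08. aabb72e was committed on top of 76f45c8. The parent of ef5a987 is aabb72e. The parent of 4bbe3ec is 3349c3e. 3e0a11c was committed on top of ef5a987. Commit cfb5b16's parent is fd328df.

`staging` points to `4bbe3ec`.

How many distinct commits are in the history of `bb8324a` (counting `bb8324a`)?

Walking parent pointers from bb8324a: reachable set = {3349c3e, 64fc614, 9c1961f, bb8324a}.
That is 4 commits.

4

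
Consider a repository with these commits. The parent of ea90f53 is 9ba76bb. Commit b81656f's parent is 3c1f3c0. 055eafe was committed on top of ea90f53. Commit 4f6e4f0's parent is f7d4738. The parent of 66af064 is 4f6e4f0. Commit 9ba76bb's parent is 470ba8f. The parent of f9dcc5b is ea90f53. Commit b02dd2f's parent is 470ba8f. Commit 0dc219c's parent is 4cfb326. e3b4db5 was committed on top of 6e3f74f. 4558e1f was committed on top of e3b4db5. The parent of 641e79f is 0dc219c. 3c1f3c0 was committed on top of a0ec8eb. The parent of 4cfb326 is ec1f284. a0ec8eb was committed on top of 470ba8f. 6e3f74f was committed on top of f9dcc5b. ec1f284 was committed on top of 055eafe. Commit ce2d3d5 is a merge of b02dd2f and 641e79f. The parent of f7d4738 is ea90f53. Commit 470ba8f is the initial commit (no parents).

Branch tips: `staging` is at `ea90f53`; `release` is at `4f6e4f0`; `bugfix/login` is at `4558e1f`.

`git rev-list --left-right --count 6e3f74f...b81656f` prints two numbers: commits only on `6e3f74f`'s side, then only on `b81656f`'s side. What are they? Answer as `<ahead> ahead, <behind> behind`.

Reachable from 6e3f74f: {470ba8f, 6e3f74f, 9ba76bb, ea90f53, f9dcc5b}.
Reachable from b81656f: {3c1f3c0, 470ba8f, a0ec8eb, b81656f}.
Only in 6e3f74f's history (ahead): {6e3f74f, 9ba76bb, ea90f53, f9dcc5b} — 4.
Only in b81656f's history (behind): {3c1f3c0, a0ec8eb, b81656f} — 3.

4 ahead, 3 behind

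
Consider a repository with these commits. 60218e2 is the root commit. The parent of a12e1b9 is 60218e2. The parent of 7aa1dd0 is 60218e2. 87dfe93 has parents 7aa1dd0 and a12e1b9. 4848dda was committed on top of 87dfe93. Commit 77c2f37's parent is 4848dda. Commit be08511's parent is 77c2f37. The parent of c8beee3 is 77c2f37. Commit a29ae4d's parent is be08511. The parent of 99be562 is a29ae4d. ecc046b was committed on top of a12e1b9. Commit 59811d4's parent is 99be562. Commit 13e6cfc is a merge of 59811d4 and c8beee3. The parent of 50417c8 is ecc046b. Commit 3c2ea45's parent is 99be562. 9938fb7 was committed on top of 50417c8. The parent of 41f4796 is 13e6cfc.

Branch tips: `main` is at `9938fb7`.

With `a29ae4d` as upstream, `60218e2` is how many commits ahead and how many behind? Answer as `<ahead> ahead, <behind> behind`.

Reachable from 60218e2: {60218e2}.
Reachable from a29ae4d: {4848dda, 60218e2, 77c2f37, 7aa1dd0, 87dfe93, a12e1b9, a29ae4d, be08511}.
Only in 60218e2's history (ahead): {} — 0.
Only in a29ae4d's history (behind): {4848dda, 77c2f37, 7aa1dd0, 87dfe93, a12e1b9, a29ae4d, be08511} — 7.

0 ahead, 7 behind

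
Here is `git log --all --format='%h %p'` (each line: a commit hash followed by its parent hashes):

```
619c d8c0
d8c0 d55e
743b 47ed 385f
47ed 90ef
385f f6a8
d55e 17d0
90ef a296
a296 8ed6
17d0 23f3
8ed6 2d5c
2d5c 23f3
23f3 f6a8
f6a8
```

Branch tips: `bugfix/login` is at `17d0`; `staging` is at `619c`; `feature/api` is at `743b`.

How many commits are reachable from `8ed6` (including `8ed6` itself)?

Walking parent pointers from 8ed6: reachable set = {23f3, 2d5c, 8ed6, f6a8}.
That is 4 commits.

4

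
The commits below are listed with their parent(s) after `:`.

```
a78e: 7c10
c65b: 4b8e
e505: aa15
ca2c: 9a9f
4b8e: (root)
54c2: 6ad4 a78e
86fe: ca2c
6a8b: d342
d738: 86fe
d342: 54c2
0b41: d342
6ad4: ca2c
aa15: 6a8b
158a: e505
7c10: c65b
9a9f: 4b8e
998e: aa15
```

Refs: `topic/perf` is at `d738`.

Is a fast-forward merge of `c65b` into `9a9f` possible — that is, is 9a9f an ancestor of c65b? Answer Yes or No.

No

A fast-forward from 9a9f to c65b is possible iff 9a9f is an ancestor of c65b.
Ancestors of c65b: {4b8e, c65b}.
9a9f is not among them, so fast-forward is not possible.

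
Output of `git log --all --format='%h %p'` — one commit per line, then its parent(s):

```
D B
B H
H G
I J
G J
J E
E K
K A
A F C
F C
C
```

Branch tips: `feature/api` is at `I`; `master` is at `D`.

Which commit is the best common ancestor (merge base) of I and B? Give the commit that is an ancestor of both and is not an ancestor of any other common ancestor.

Ancestors of I: {A, C, E, F, I, J, K}.
Ancestors of B: {A, B, C, E, F, G, H, J, K}.
Common ancestors: {A, C, E, F, J, K}.
Among these, J is not an ancestor of any other common ancestor — it is the merge base.

J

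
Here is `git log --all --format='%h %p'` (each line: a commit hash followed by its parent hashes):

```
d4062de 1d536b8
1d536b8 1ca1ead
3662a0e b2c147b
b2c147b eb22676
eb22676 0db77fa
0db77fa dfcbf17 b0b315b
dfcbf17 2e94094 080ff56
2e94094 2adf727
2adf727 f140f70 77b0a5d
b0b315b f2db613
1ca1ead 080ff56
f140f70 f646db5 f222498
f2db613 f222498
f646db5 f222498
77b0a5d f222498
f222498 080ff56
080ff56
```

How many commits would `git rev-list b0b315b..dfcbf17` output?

6

Reachable from dfcbf17: {080ff56, 2adf727, 2e94094, 77b0a5d, dfcbf17, f140f70, f222498, f646db5}.
Reachable from b0b315b: {080ff56, b0b315b, f222498, f2db613}.
In dfcbf17's history but not b0b315b's: {2adf727, 2e94094, 77b0a5d, dfcbf17, f140f70, f646db5} — 6 commits.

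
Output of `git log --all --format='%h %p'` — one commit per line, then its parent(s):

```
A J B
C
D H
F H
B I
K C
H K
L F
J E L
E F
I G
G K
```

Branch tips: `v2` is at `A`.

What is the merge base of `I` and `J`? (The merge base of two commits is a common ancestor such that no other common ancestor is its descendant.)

Ancestors of I: {C, G, I, K}.
Ancestors of J: {C, E, F, H, J, K, L}.
Common ancestors: {C, K}.
Among these, K is not an ancestor of any other common ancestor — it is the merge base.

K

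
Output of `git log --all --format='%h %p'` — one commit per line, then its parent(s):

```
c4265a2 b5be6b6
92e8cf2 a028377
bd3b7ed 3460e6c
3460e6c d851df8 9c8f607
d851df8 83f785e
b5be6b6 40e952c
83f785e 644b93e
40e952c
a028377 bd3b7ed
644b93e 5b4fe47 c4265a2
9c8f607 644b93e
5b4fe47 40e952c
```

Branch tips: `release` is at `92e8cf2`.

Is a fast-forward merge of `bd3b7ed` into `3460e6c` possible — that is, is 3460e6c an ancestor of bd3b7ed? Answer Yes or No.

Yes

A fast-forward from 3460e6c to bd3b7ed is possible iff 3460e6c is an ancestor of bd3b7ed.
Ancestors of bd3b7ed: {3460e6c, 40e952c, 5b4fe47, 644b93e, 83f785e, 9c8f607, b5be6b6, bd3b7ed, c4265a2, d851df8}.
3460e6c is among them, so fast-forward is possible.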